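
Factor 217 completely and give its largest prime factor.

31

217 = 7 · 31
31 is prime.
So 217 = 7 · 31; the largest prime factor is 31.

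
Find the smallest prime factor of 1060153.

29

1060153 is odd.
Digit sum 16, not divisible by 3.
Ends in 3: not divisible by 5.
7: 1060153 = 7·151450 + 3
11: 1060153 = 11·96377 + 6
13: 1060153 = 13·81550 + 3
17: 1060153 = 17·62361 + 16
19: 1060153 = 19·55797 + 10
23: 1060153 = 23·46093 + 14
29: 1060153 = 29·36557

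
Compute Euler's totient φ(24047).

23736

Factor: 24047 = 139 · 173.
φ(24047) = (139−1) · (173−1) = 138 · 172 = 23736.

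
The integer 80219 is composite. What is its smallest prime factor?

80219 is odd.
Digit sum 20, not divisible by 3.
Ends in 9: not divisible by 5.
7: 80219 = 7·11459 + 6
11: 80219 = 11·7292 + 7
13: 80219 = 13·6170 + 9
17: 80219 = 17·4718 + 13
19: 80219 = 19·4222 + 1
23: 80219 = 23·3487 + 18
29: 80219 = 29·2766 + 5
31: 80219 = 31·2587 + 22
37: 80219 = 37·2168 + 3
41: 80219 = 41·1956 + 23
43: 80219 = 43·1865 + 24
47: 80219 = 47·1706 + 37
53: 80219 = 53·1513 + 30
59: 80219 = 59·1359 + 38
61: 80219 = 61·1315 + 4
67: 80219 = 67·1197 + 20
71: 80219 = 71·1129 + 60
73: 80219 = 73·1098 + 65
79: 80219 = 79·1015 + 34
83: 80219 = 83·966 + 41
89: 80219 = 89·901 + 30
97: 80219 = 97·827

97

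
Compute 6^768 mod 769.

6^1 ≡ 6 (mod 769)
6^2 ≡ 6^2 = 36 ≡ 36 (mod 769)
6^4 ≡ 36^2 = 1296 ≡ 527 (mod 769)
6^8 ≡ 527^2 = 277729 ≡ 120 (mod 769)
6^16 ≡ 120^2 = 14400 ≡ 558 (mod 769)
6^32 ≡ 558^2 = 311364 ≡ 688 (mod 769)
6^64 ≡ 688^2 = 473344 ≡ 409 (mod 769)
6^128 ≡ 409^2 = 167281 ≡ 408 (mod 769)
6^256 ≡ 408^2 = 166464 ≡ 360 (mod 769)
6^512 ≡ 360^2 = 129600 ≡ 408 (mod 769)
768 = 512 + 256 in binary powers of 2.
So 6^768 ≡ 408 · 360 ≡ 1 (mod 769).
Since the result is 1, base 6 gives no evidence that 769 is composite.

1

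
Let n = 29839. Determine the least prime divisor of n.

29839 is odd.
Digit sum 31, not divisible by 3.
Ends in 9: not divisible by 5.
7: 29839 = 7·4262 + 5
11: 29839 = 11·2712 + 7
13: 29839 = 13·2295 + 4
17: 29839 = 17·1755 + 4
19: 29839 = 19·1570 + 9
23: 29839 = 23·1297 + 8
29: 29839 = 29·1028 + 27
31: 29839 = 31·962 + 17
37: 29839 = 37·806 + 17
41: 29839 = 41·727 + 32
43: 29839 = 43·693 + 40
47: 29839 = 47·634 + 41
53: 29839 = 53·563

53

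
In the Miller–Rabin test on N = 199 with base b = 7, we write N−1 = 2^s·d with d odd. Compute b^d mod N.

1

199 − 1 = 198 = 2^1 · 99, so d = 99.
7^1 ≡ 7 (mod 199)
7^2 ≡ 7^2 = 49 ≡ 49 (mod 199)
7^4 ≡ 49^2 = 2401 ≡ 13 (mod 199)
7^8 ≡ 13^2 = 169 ≡ 169 (mod 199)
7^16 ≡ 169^2 = 28561 ≡ 104 (mod 199)
7^32 ≡ 104^2 = 10816 ≡ 70 (mod 199)
7^64 ≡ 70^2 = 4900 ≡ 124 (mod 199)
99 = 64 + 32 + 2 + 1 in binary powers of 2.
So 7^99 ≡ 124 · 70 · 49 · 7 ≡ 1 (mod 199).
Since 7^d ≡ 1 (mod 199), base 7 does not prove 199 composite.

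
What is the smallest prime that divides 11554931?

97

11554931 is odd.
Digit sum 29, not divisible by 3.
Ends in 1: not divisible by 5.
7: 11554931 = 7·1650704 + 3
11: 11554931 = 11·1050448 + 3
13: 11554931 = 13·888840 + 11
17: 11554931 = 17·679701 + 14
19: 11554931 = 19·608154 + 5
23: 11554931 = 23·502388 + 7
29: 11554931 = 29·398445 + 26
31: 11554931 = 31·372739 + 22
37: 11554931 = 37·312295 + 16
41: 11554931 = 41·281827 + 24
43: 11554931 = 43·268719 + 14
47: 11554931 = 47·245849 + 28
53: 11554931 = 53·218017 + 30
59: 11554931 = 59·195846 + 17
61: 11554931 = 61·189425 + 6
67: 11554931 = 67·172461 + 44
71: 11554931 = 71·162745 + 36
73: 11554931 = 73·158286 + 53
79: 11554931 = 79·146264 + 75
83: 11554931 = 83·139216 + 3
89: 11554931 = 89·129830 + 61
97: 11554931 = 97·119123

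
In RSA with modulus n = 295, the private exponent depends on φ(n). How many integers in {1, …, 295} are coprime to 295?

232

Factor: 295 = 5 · 59.
φ(295) = (5−1) · (59−1) = 4 · 58 = 232.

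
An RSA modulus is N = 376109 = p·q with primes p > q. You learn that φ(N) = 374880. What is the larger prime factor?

661

φ(n) = (p−1)(q−1) = n − (p+q) + 1, so p + q = 376109 − 374880 + 1 = 1230.
p and q are the roots of t² − 1230t + 376109 = 0.
Discriminant: 1230² − 4·376109 = 1512900 − 1504436 = 8464; √8464 = 92.
q = (1230 − 92)/2 = 569, p = (1230 + 92)/2 = 661.
Check: 569 · 661 = 376109.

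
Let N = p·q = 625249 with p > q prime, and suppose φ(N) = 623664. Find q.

733

φ(n) = (p−1)(q−1) = n − (p+q) + 1, so p + q = 625249 − 623664 + 1 = 1586.
p and q are the roots of t² − 1586t + 625249 = 0.
Discriminant: 1586² − 4·625249 = 2515396 − 2500996 = 14400; √14400 = 120.
q = (1586 − 120)/2 = 733, p = (1586 + 120)/2 = 853.
Check: 733 · 853 = 625249.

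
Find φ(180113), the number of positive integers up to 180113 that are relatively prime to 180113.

Factor: 180113 = 23 · 41 · 191.
φ(180113) = (23−1) · (41−1) · (191−1) = 22 · 40 · 190 = 167200.

167200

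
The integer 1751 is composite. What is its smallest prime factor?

1751 is odd.
Digit sum 14, not divisible by 3.
Ends in 1: not divisible by 5.
7: 1751 = 7·250 + 1
11: 1751 = 11·159 + 2
13: 1751 = 13·134 + 9
17: 1751 = 17·103

17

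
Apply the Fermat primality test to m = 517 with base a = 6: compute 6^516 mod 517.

6^1 ≡ 6 (mod 517)
6^2 ≡ 6^2 = 36 ≡ 36 (mod 517)
6^4 ≡ 36^2 = 1296 ≡ 262 (mod 517)
6^8 ≡ 262^2 = 68644 ≡ 400 (mod 517)
6^16 ≡ 400^2 = 160000 ≡ 247 (mod 517)
6^32 ≡ 247^2 = 61009 ≡ 3 (mod 517)
6^64 ≡ 3^2 = 9 ≡ 9 (mod 517)
6^128 ≡ 9^2 = 81 ≡ 81 (mod 517)
6^256 ≡ 81^2 = 6561 ≡ 357 (mod 517)
6^512 ≡ 357^2 = 127449 ≡ 267 (mod 517)
516 = 512 + 4 in binary powers of 2.
So 6^516 ≡ 267 · 262 ≡ 159 (mod 517).
Since 159 ≠ 1, base 6 is a Fermat witness: 517 is composite.

159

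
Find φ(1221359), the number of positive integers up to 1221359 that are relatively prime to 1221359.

1183896

Factor: 1221359 = 59 · 127 · 163.
φ(1221359) = (59−1) · (127−1) · (163−1) = 58 · 126 · 162 = 1183896.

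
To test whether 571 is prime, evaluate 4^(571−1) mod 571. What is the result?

1

4^1 ≡ 4 (mod 571)
4^2 ≡ 4^2 = 16 ≡ 16 (mod 571)
4^4 ≡ 16^2 = 256 ≡ 256 (mod 571)
4^8 ≡ 256^2 = 65536 ≡ 442 (mod 571)
4^16 ≡ 442^2 = 195364 ≡ 82 (mod 571)
4^32 ≡ 82^2 = 6724 ≡ 443 (mod 571)
4^64 ≡ 443^2 = 196249 ≡ 396 (mod 571)
4^128 ≡ 396^2 = 156816 ≡ 362 (mod 571)
4^256 ≡ 362^2 = 131044 ≡ 285 (mod 571)
4^512 ≡ 285^2 = 81225 ≡ 143 (mod 571)
570 = 512 + 32 + 16 + 8 + 2 in binary powers of 2.
So 4^570 ≡ 143 · 443 · 82 · 442 · 16 ≡ 1 (mod 571).
Since the result is 1, base 4 gives no evidence that 571 is composite.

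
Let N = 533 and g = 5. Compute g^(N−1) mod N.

5^1 ≡ 5 (mod 533)
5^2 ≡ 5^2 = 25 ≡ 25 (mod 533)
5^4 ≡ 25^2 = 625 ≡ 92 (mod 533)
5^8 ≡ 92^2 = 8464 ≡ 469 (mod 533)
5^16 ≡ 469^2 = 219961 ≡ 365 (mod 533)
5^32 ≡ 365^2 = 133225 ≡ 508 (mod 533)
5^64 ≡ 508^2 = 258064 ≡ 92 (mod 533)
5^128 ≡ 92^2 = 8464 ≡ 469 (mod 533)
5^256 ≡ 469^2 = 219961 ≡ 365 (mod 533)
5^512 ≡ 365^2 = 133225 ≡ 508 (mod 533)
532 = 512 + 16 + 4 in binary powers of 2.
So 5^532 ≡ 508 · 365 · 92 ≡ 508 (mod 533).
Since 508 ≠ 1, base 5 is a Fermat witness: 533 is composite.

508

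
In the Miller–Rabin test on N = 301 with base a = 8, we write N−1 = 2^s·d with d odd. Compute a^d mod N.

260

301 − 1 = 300 = 2^2 · 75, so d = 75.
8^1 ≡ 8 (mod 301)
8^2 ≡ 8^2 = 64 ≡ 64 (mod 301)
8^4 ≡ 64^2 = 4096 ≡ 183 (mod 301)
8^8 ≡ 183^2 = 33489 ≡ 78 (mod 301)
8^16 ≡ 78^2 = 6084 ≡ 64 (mod 301)
8^32 ≡ 64^2 = 4096 ≡ 183 (mod 301)
8^64 ≡ 183^2 = 33489 ≡ 78 (mod 301)
75 = 64 + 8 + 2 + 1 in binary powers of 2.
So 8^75 ≡ 78 · 78 · 64 · 8 ≡ 260 (mod 301).
Squaring chain: 260 → 176; never reaches −1, so base 8 is a Miller–Rabin witness that 301 is composite.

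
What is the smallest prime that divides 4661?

4661 is odd.
Digit sum 17, not divisible by 3.
Ends in 1: not divisible by 5.
7: 4661 = 7·665 + 6
11: 4661 = 11·423 + 8
13: 4661 = 13·358 + 7
17: 4661 = 17·274 + 3
19: 4661 = 19·245 + 6
23: 4661 = 23·202 + 15
29: 4661 = 29·160 + 21
31: 4661 = 31·150 + 11
37: 4661 = 37·125 + 36
41: 4661 = 41·113 + 28
43: 4661 = 43·108 + 17
47: 4661 = 47·99 + 8
53: 4661 = 53·87 + 50
59: 4661 = 59·79

59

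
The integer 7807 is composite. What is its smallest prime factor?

37

7807 is odd.
Digit sum 22, not divisible by 3.
Ends in 7: not divisible by 5.
7: 7807 = 7·1115 + 2
11: 7807 = 11·709 + 8
13: 7807 = 13·600 + 7
17: 7807 = 17·459 + 4
19: 7807 = 19·410 + 17
23: 7807 = 23·339 + 10
29: 7807 = 29·269 + 6
31: 7807 = 31·251 + 26
37: 7807 = 37·211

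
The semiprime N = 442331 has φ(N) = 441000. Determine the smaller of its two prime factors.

φ(n) = (p−1)(q−1) = n − (p+q) + 1, so p + q = 442331 − 441000 + 1 = 1332.
p and q are the roots of t² − 1332t + 442331 = 0.
Discriminant: 1332² − 4·442331 = 1774224 − 1769324 = 4900; √4900 = 70.
q = (1332 − 70)/2 = 631, p = (1332 + 70)/2 = 701.
Check: 631 · 701 = 442331.

631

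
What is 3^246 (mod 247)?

3^1 ≡ 3 (mod 247)
3^2 ≡ 3^2 = 9 ≡ 9 (mod 247)
3^4 ≡ 9^2 = 81 ≡ 81 (mod 247)
3^8 ≡ 81^2 = 6561 ≡ 139 (mod 247)
3^16 ≡ 139^2 = 19321 ≡ 55 (mod 247)
3^32 ≡ 55^2 = 3025 ≡ 61 (mod 247)
3^64 ≡ 61^2 = 3721 ≡ 16 (mod 247)
3^128 ≡ 16^2 = 256 ≡ 9 (mod 247)
246 = 128 + 64 + 32 + 16 + 4 + 2 in binary powers of 2.
So 3^246 ≡ 9 · 16 · 61 · 55 · 81 · 9 ≡ 144 (mod 247).
Since 144 ≠ 1, base 3 is a Fermat witness: 247 is composite.

144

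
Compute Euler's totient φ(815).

648

Factor: 815 = 5 · 163.
φ(815) = (5−1) · (163−1) = 4 · 162 = 648.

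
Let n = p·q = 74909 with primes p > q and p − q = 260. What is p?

Since p = q + 260, we have 74909 = q(q + 260), so q² + 260q − 74909 = 0.
Discriminant: 260² + 4·74909 = 67600 + 299636 = 367236; √367236 = 606.
q = (−260 + 606)/2 = 173, and p = q + 260 = 433.
Check: 173 · 433 = 74909.

433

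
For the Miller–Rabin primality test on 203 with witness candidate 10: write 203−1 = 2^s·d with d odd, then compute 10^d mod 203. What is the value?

131

203 − 1 = 202 = 2^1 · 101, so d = 101.
10^1 ≡ 10 (mod 203)
10^2 ≡ 10^2 = 100 ≡ 100 (mod 203)
10^4 ≡ 100^2 = 10000 ≡ 53 (mod 203)
10^8 ≡ 53^2 = 2809 ≡ 170 (mod 203)
10^16 ≡ 170^2 = 28900 ≡ 74 (mod 203)
10^32 ≡ 74^2 = 5476 ≡ 198 (mod 203)
10^64 ≡ 198^2 = 39204 ≡ 25 (mod 203)
101 = 64 + 32 + 4 + 1 in binary powers of 2.
So 10^101 ≡ 25 · 198 · 53 · 10 ≡ 131 (mod 203).
Squaring chain: 131; never reaches −1, so base 10 is a Miller–Rabin witness that 203 is composite.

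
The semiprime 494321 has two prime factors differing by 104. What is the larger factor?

757

Since p = q + 104, we have 494321 = q(q + 104), so q² + 104q − 494321 = 0.
Discriminant: 104² + 4·494321 = 10816 + 1977284 = 1988100; √1988100 = 1410.
q = (−104 + 1410)/2 = 653, and p = q + 104 = 757.
Check: 653 · 757 = 494321.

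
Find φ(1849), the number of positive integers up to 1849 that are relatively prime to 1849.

1806

Factor: 1849 = 43^2.
φ(1849) = 43^1·(43−1) = 1806.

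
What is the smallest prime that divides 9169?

9169 is odd.
Digit sum 25, not divisible by 3.
Ends in 9: not divisible by 5.
7: 9169 = 7·1309 + 6
11: 9169 = 11·833 + 6
13: 9169 = 13·705 + 4
17: 9169 = 17·539 + 6
19: 9169 = 19·482 + 11
23: 9169 = 23·398 + 15
29: 9169 = 29·316 + 5
31: 9169 = 31·295 + 24
37: 9169 = 37·247 + 30
41: 9169 = 41·223 + 26
43: 9169 = 43·213 + 10
47: 9169 = 47·195 + 4
53: 9169 = 53·173

53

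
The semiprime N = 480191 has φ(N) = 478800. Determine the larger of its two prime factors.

761

φ(n) = (p−1)(q−1) = n − (p+q) + 1, so p + q = 480191 − 478800 + 1 = 1392.
p and q are the roots of t² − 1392t + 480191 = 0.
Discriminant: 1392² − 4·480191 = 1937664 − 1920764 = 16900; √16900 = 130.
q = (1392 − 130)/2 = 631, p = (1392 + 130)/2 = 761.
Check: 631 · 761 = 480191.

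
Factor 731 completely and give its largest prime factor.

43

731 = 17 · 43
43 is prime.
So 731 = 17 · 43; the largest prime factor is 43.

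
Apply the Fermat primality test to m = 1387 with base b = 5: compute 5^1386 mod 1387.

1122

5^1 ≡ 5 (mod 1387)
5^2 ≡ 5^2 = 25 ≡ 25 (mod 1387)
5^4 ≡ 25^2 = 625 ≡ 625 (mod 1387)
5^8 ≡ 625^2 = 390625 ≡ 878 (mod 1387)
5^16 ≡ 878^2 = 770884 ≡ 1099 (mod 1387)
5^32 ≡ 1099^2 = 1207801 ≡ 1111 (mod 1387)
5^64 ≡ 1111^2 = 1234321 ≡ 1278 (mod 1387)
5^128 ≡ 1278^2 = 1633284 ≡ 785 (mod 1387)
5^256 ≡ 785^2 = 616225 ≡ 397 (mod 1387)
5^512 ≡ 397^2 = 157609 ≡ 878 (mod 1387)
5^1024 ≡ 878^2 = 770884 ≡ 1099 (mod 1387)
1386 = 1024 + 256 + 64 + 32 + 8 + 2 in binary powers of 2.
So 5^1386 ≡ 1099 · 397 · 1278 · 1111 · 878 · 25 ≡ 1122 (mod 1387).
Since 1122 ≠ 1, base 5 is a Fermat witness: 1387 is composite.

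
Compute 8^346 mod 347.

1

8^1 ≡ 8 (mod 347)
8^2 ≡ 8^2 = 64 ≡ 64 (mod 347)
8^4 ≡ 64^2 = 4096 ≡ 279 (mod 347)
8^8 ≡ 279^2 = 77841 ≡ 113 (mod 347)
8^16 ≡ 113^2 = 12769 ≡ 277 (mod 347)
8^32 ≡ 277^2 = 76729 ≡ 42 (mod 347)
8^64 ≡ 42^2 = 1764 ≡ 29 (mod 347)
8^128 ≡ 29^2 = 841 ≡ 147 (mod 347)
8^256 ≡ 147^2 = 21609 ≡ 95 (mod 347)
346 = 256 + 64 + 16 + 8 + 2 in binary powers of 2.
So 8^346 ≡ 95 · 29 · 277 · 113 · 64 ≡ 1 (mod 347).
Since the result is 1, base 8 gives no evidence that 347 is composite.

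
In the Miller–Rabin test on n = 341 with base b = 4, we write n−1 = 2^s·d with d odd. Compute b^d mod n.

341 − 1 = 340 = 2^2 · 85, so d = 85.
4^1 ≡ 4 (mod 341)
4^2 ≡ 4^2 = 16 ≡ 16 (mod 341)
4^4 ≡ 16^2 = 256 ≡ 256 (mod 341)
4^8 ≡ 256^2 = 65536 ≡ 64 (mod 341)
4^16 ≡ 64^2 = 4096 ≡ 4 (mod 341)
4^32 ≡ 4^2 = 16 ≡ 16 (mod 341)
4^64 ≡ 16^2 = 256 ≡ 256 (mod 341)
85 = 64 + 16 + 4 + 1 in binary powers of 2.
So 4^85 ≡ 256 · 4 · 256 · 4 ≡ 1 (mod 341).
Since 4^d ≡ 1 (mod 341), base 4 does not prove 341 composite.

1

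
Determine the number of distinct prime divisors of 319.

2

319 = 11 · 29
319 = 11 · 29, which has 2 distinct prime factors.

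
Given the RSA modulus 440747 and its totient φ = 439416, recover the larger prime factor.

719

φ(n) = (p−1)(q−1) = n − (p+q) + 1, so p + q = 440747 − 439416 + 1 = 1332.
p and q are the roots of t² − 1332t + 440747 = 0.
Discriminant: 1332² − 4·440747 = 1774224 − 1762988 = 11236; √11236 = 106.
q = (1332 − 106)/2 = 613, p = (1332 + 106)/2 = 719.
Check: 613 · 719 = 440747.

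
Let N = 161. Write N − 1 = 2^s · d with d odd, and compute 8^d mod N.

85

161 − 1 = 160 = 2^5 · 5, so d = 5.
8^1 ≡ 8 (mod 161)
8^2 ≡ 8^2 = 64 ≡ 64 (mod 161)
8^4 ≡ 64^2 = 4096 ≡ 71 (mod 161)
5 = 4 + 1 in binary powers of 2.
So 8^5 ≡ 71 · 8 ≡ 85 (mod 161).
Squaring chain: 85 → 141 → 78 → 127 → 29; never reaches −1, so base 8 is a Miller–Rabin witness that 161 is composite.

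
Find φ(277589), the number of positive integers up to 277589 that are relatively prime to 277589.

252720

Factor: 277589 = 13 · 131 · 163.
φ(277589) = (13−1) · (131−1) · (163−1) = 12 · 130 · 162 = 252720.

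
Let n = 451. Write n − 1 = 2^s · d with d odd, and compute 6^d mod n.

219

451 − 1 = 450 = 2^1 · 225, so d = 225.
6^1 ≡ 6 (mod 451)
6^2 ≡ 6^2 = 36 ≡ 36 (mod 451)
6^4 ≡ 36^2 = 1296 ≡ 394 (mod 451)
6^8 ≡ 394^2 = 155236 ≡ 92 (mod 451)
6^16 ≡ 92^2 = 8464 ≡ 346 (mod 451)
6^32 ≡ 346^2 = 119716 ≡ 201 (mod 451)
6^64 ≡ 201^2 = 40401 ≡ 262 (mod 451)
6^128 ≡ 262^2 = 68644 ≡ 92 (mod 451)
225 = 128 + 64 + 32 + 1 in binary powers of 2.
So 6^225 ≡ 92 · 262 · 201 · 6 ≡ 219 (mod 451).
Squaring chain: 219; never reaches −1, so base 6 is a Miller–Rabin witness that 451 is composite.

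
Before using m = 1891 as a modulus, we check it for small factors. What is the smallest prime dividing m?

31

1891 is odd.
Digit sum 19, not divisible by 3.
Ends in 1: not divisible by 5.
7: 1891 = 7·270 + 1
11: 1891 = 11·171 + 10
13: 1891 = 13·145 + 6
17: 1891 = 17·111 + 4
19: 1891 = 19·99 + 10
23: 1891 = 23·82 + 5
29: 1891 = 29·65 + 6
31: 1891 = 31·61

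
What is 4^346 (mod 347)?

1

4^1 ≡ 4 (mod 347)
4^2 ≡ 4^2 = 16 ≡ 16 (mod 347)
4^4 ≡ 16^2 = 256 ≡ 256 (mod 347)
4^8 ≡ 256^2 = 65536 ≡ 300 (mod 347)
4^16 ≡ 300^2 = 90000 ≡ 127 (mod 347)
4^32 ≡ 127^2 = 16129 ≡ 167 (mod 347)
4^64 ≡ 167^2 = 27889 ≡ 129 (mod 347)
4^128 ≡ 129^2 = 16641 ≡ 332 (mod 347)
4^256 ≡ 332^2 = 110224 ≡ 225 (mod 347)
346 = 256 + 64 + 16 + 8 + 2 in binary powers of 2.
So 4^346 ≡ 225 · 129 · 127 · 300 · 16 ≡ 1 (mod 347).
Since the result is 1, base 4 gives no evidence that 347 is composite.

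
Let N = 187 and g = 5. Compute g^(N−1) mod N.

60

5^1 ≡ 5 (mod 187)
5^2 ≡ 5^2 = 25 ≡ 25 (mod 187)
5^4 ≡ 25^2 = 625 ≡ 64 (mod 187)
5^8 ≡ 64^2 = 4096 ≡ 169 (mod 187)
5^16 ≡ 169^2 = 28561 ≡ 137 (mod 187)
5^32 ≡ 137^2 = 18769 ≡ 69 (mod 187)
5^64 ≡ 69^2 = 4761 ≡ 86 (mod 187)
5^128 ≡ 86^2 = 7396 ≡ 103 (mod 187)
186 = 128 + 32 + 16 + 8 + 2 in binary powers of 2.
So 5^186 ≡ 103 · 69 · 137 · 169 · 25 ≡ 60 (mod 187).
Since 60 ≠ 1, base 5 is a Fermat witness: 187 is composite.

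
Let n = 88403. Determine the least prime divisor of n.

7

88403 is odd.
Digit sum 23, not divisible by 3.
Ends in 3: not divisible by 5.
7: 88403 = 7·12629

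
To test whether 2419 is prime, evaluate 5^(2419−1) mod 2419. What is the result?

433

5^1 ≡ 5 (mod 2419)
5^2 ≡ 5^2 = 25 ≡ 25 (mod 2419)
5^4 ≡ 25^2 = 625 ≡ 625 (mod 2419)
5^8 ≡ 625^2 = 390625 ≡ 1166 (mod 2419)
5^16 ≡ 1166^2 = 1359556 ≡ 78 (mod 2419)
5^32 ≡ 78^2 = 6084 ≡ 1246 (mod 2419)
5^64 ≡ 1246^2 = 1552516 ≡ 1937 (mod 2419)
5^128 ≡ 1937^2 = 3751969 ≡ 100 (mod 2419)
5^256 ≡ 100^2 = 10000 ≡ 324 (mod 2419)
5^512 ≡ 324^2 = 104976 ≡ 959 (mod 2419)
5^1024 ≡ 959^2 = 919681 ≡ 461 (mod 2419)
5^2048 ≡ 461^2 = 212521 ≡ 2068 (mod 2419)
2418 = 2048 + 256 + 64 + 32 + 16 + 2 in binary powers of 2.
So 5^2418 ≡ 2068 · 324 · 1937 · 1246 · 78 · 25 ≡ 433 (mod 2419).
Since 433 ≠ 1, base 5 is a Fermat witness: 2419 is composite.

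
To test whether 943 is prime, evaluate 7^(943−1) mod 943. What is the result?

7^1 ≡ 7 (mod 943)
7^2 ≡ 7^2 = 49 ≡ 49 (mod 943)
7^4 ≡ 49^2 = 2401 ≡ 515 (mod 943)
7^8 ≡ 515^2 = 265225 ≡ 242 (mod 943)
7^16 ≡ 242^2 = 58564 ≡ 98 (mod 943)
7^32 ≡ 98^2 = 9604 ≡ 174 (mod 943)
7^64 ≡ 174^2 = 30276 ≡ 100 (mod 943)
7^128 ≡ 100^2 = 10000 ≡ 570 (mod 943)
7^256 ≡ 570^2 = 324900 ≡ 508 (mod 943)
7^512 ≡ 508^2 = 258064 ≡ 625 (mod 943)
942 = 512 + 256 + 128 + 32 + 8 + 4 + 2 in binary powers of 2.
So 7^942 ≡ 625 · 508 · 570 · 174 · 242 · 515 · 49 ≡ 156 (mod 943).
Since 156 ≠ 1, base 7 is a Fermat witness: 943 is composite.

156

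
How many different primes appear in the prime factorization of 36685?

4

36685 = 5 · 7337
7337 = 11 · 667
667 = 23 · 29
36685 = 5 · 11 · 23 · 29, which has 4 distinct prime factors.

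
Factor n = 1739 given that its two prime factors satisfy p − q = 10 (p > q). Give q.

37

Since p = q + 10, we have 1739 = q(q + 10), so q² + 10q − 1739 = 0.
Discriminant: 10² + 4·1739 = 100 + 6956 = 7056; √7056 = 84.
q = (−10 + 84)/2 = 37, and p = q + 10 = 47.
Check: 37 · 47 = 1739.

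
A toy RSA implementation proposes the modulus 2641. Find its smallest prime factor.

19

2641 is odd.
Digit sum 13, not divisible by 3.
Ends in 1: not divisible by 5.
7: 2641 = 7·377 + 2
11: 2641 = 11·240 + 1
13: 2641 = 13·203 + 2
17: 2641 = 17·155 + 6
19: 2641 = 19·139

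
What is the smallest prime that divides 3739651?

3739651 is odd.
Digit sum 34, not divisible by 3.
Ends in 1: not divisible by 5.
7: 3739651 = 7·534235 + 6
11: 3739651 = 11·339968 + 3
13: 3739651 = 13·287665 + 6
17: 3739651 = 17·219979 + 8
19: 3739651 = 19·196823 + 14
23: 3739651 = 23·162593 + 12
29: 3739651 = 29·128953 + 14
31: 3739651 = 31·120633 + 28
37: 3739651 = 37·101071 + 24
41: 3739651 = 41·91211

41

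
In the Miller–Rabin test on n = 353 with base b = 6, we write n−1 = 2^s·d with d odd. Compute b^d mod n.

247

353 − 1 = 352 = 2^5 · 11, so d = 11.
6^1 ≡ 6 (mod 353)
6^2 ≡ 6^2 = 36 ≡ 36 (mod 353)
6^4 ≡ 36^2 = 1296 ≡ 237 (mod 353)
6^8 ≡ 237^2 = 56169 ≡ 42 (mod 353)
11 = 8 + 2 + 1 in binary powers of 2.
So 6^11 ≡ 42 · 36 · 6 ≡ 247 (mod 353).
Squaring chain: 247 → 293 → 70 → 311 → 352; reaches −1, so base 6 does not prove 353 composite.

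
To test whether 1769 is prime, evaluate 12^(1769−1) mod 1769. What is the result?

12^1 ≡ 12 (mod 1769)
12^2 ≡ 12^2 = 144 ≡ 144 (mod 1769)
12^4 ≡ 144^2 = 20736 ≡ 1277 (mod 1769)
12^8 ≡ 1277^2 = 1630729 ≡ 1480 (mod 1769)
12^16 ≡ 1480^2 = 2190400 ≡ 378 (mod 1769)
12^32 ≡ 378^2 = 142884 ≡ 1364 (mod 1769)
12^64 ≡ 1364^2 = 1860496 ≡ 1277 (mod 1769)
12^128 ≡ 1277^2 = 1630729 ≡ 1480 (mod 1769)
12^256 ≡ 1480^2 = 2190400 ≡ 378 (mod 1769)
12^512 ≡ 378^2 = 142884 ≡ 1364 (mod 1769)
12^1024 ≡ 1364^2 = 1860496 ≡ 1277 (mod 1769)
1768 = 1024 + 512 + 128 + 64 + 32 + 8 in binary powers of 2.
So 12^1768 ≡ 1277 · 1364 · 1480 · 1277 · 1364 · 1480 ≡ 1306 (mod 1769).
Since 1306 ≠ 1, base 12 is a Fermat witness: 1769 is composite.

1306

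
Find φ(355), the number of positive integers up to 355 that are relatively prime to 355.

280

Factor: 355 = 5 · 71.
φ(355) = (5−1) · (71−1) = 4 · 70 = 280.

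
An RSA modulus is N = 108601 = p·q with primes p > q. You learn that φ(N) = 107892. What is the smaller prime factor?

223

φ(n) = (p−1)(q−1) = n − (p+q) + 1, so p + q = 108601 − 107892 + 1 = 710.
p and q are the roots of t² − 710t + 108601 = 0.
Discriminant: 710² − 4·108601 = 504100 − 434404 = 69696; √69696 = 264.
q = (710 − 264)/2 = 223, p = (710 + 264)/2 = 487.
Check: 223 · 487 = 108601.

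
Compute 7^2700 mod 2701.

2554

7^1 ≡ 7 (mod 2701)
7^2 ≡ 7^2 = 49 ≡ 49 (mod 2701)
7^4 ≡ 49^2 = 2401 ≡ 2401 (mod 2701)
7^8 ≡ 2401^2 = 5764801 ≡ 867 (mod 2701)
7^16 ≡ 867^2 = 751689 ≡ 811 (mod 2701)
7^32 ≡ 811^2 = 657721 ≡ 1378 (mod 2701)
7^64 ≡ 1378^2 = 1898884 ≡ 81 (mod 2701)
7^128 ≡ 81^2 = 6561 ≡ 1159 (mod 2701)
7^256 ≡ 1159^2 = 1343281 ≡ 884 (mod 2701)
7^512 ≡ 884^2 = 781456 ≡ 867 (mod 2701)
7^1024 ≡ 867^2 = 751689 ≡ 811 (mod 2701)
7^2048 ≡ 811^2 = 657721 ≡ 1378 (mod 2701)
2700 = 2048 + 512 + 128 + 8 + 4 in binary powers of 2.
So 7^2700 ≡ 1378 · 867 · 1159 · 867 · 2401 ≡ 2554 (mod 2701).
Since 2554 ≠ 1, base 7 is a Fermat witness: 2701 is composite.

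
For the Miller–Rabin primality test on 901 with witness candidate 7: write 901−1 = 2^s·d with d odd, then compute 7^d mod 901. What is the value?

901 − 1 = 900 = 2^2 · 225, so d = 225.
7^1 ≡ 7 (mod 901)
7^2 ≡ 7^2 = 49 ≡ 49 (mod 901)
7^4 ≡ 49^2 = 2401 ≡ 599 (mod 901)
7^8 ≡ 599^2 = 358801 ≡ 203 (mod 901)
7^16 ≡ 203^2 = 41209 ≡ 664 (mod 901)
7^32 ≡ 664^2 = 440896 ≡ 307 (mod 901)
7^64 ≡ 307^2 = 94249 ≡ 545 (mod 901)
7^128 ≡ 545^2 = 297025 ≡ 596 (mod 901)
225 = 128 + 64 + 32 + 1 in binary powers of 2.
So 7^225 ≡ 596 · 545 · 307 · 7 ≡ 143 (mod 901).
Squaring chain: 143 → 627; never reaches −1, so base 7 is a Miller–Rabin witness that 901 is composite.

143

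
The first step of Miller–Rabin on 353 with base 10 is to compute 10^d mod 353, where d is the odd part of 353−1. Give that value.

346

353 − 1 = 352 = 2^5 · 11, so d = 11.
10^1 ≡ 10 (mod 353)
10^2 ≡ 10^2 = 100 ≡ 100 (mod 353)
10^4 ≡ 100^2 = 10000 ≡ 116 (mod 353)
10^8 ≡ 116^2 = 13456 ≡ 42 (mod 353)
11 = 8 + 2 + 1 in binary powers of 2.
So 10^11 ≡ 42 · 100 · 10 ≡ 346 (mod 353).
Squaring chain: 346 → 49 → 283 → 311 → 352; reaches −1, so base 10 does not prove 353 composite.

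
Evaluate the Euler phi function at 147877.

Factor: 147877 = 19 · 43 · 181.
φ(147877) = (19−1) · (43−1) · (181−1) = 18 · 42 · 180 = 136080.

136080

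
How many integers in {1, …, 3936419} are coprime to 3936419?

Factor: 3936419 = 131 · 151 · 199.
φ(3936419) = (131−1) · (151−1) · (199−1) = 130 · 150 · 198 = 3861000.

3861000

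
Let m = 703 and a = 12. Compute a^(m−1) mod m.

1

12^1 ≡ 12 (mod 703)
12^2 ≡ 12^2 = 144 ≡ 144 (mod 703)
12^4 ≡ 144^2 = 20736 ≡ 349 (mod 703)
12^8 ≡ 349^2 = 121801 ≡ 182 (mod 703)
12^16 ≡ 182^2 = 33124 ≡ 83 (mod 703)
12^32 ≡ 83^2 = 6889 ≡ 562 (mod 703)
12^64 ≡ 562^2 = 315844 ≡ 197 (mod 703)
12^128 ≡ 197^2 = 38809 ≡ 144 (mod 703)
12^256 ≡ 144^2 = 20736 ≡ 349 (mod 703)
12^512 ≡ 349^2 = 121801 ≡ 182 (mod 703)
702 = 512 + 128 + 32 + 16 + 8 + 4 + 2 in binary powers of 2.
So 12^702 ≡ 182 · 144 · 562 · 83 · 182 · 349 · 144 ≡ 1 (mod 703).
Since the result is 1, base 12 gives no evidence that 703 is composite.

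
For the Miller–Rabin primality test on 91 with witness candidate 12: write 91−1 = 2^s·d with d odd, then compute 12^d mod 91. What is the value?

90

91 − 1 = 90 = 2^1 · 45, so d = 45.
12^1 ≡ 12 (mod 91)
12^2 ≡ 12^2 = 144 ≡ 53 (mod 91)
12^4 ≡ 53^2 = 2809 ≡ 79 (mod 91)
12^8 ≡ 79^2 = 6241 ≡ 53 (mod 91)
12^16 ≡ 53^2 = 2809 ≡ 79 (mod 91)
12^32 ≡ 79^2 = 6241 ≡ 53 (mod 91)
45 = 32 + 8 + 4 + 1 in binary powers of 2.
So 12^45 ≡ 53 · 53 · 79 · 12 ≡ 90 (mod 91).
Since 12^d ≡ 90 (mod 91), base 12 does not prove 91 composite.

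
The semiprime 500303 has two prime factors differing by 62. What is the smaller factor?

677

Since p = q + 62, we have 500303 = q(q + 62), so q² + 62q − 500303 = 0.
Discriminant: 62² + 4·500303 = 3844 + 2001212 = 2005056; √2005056 = 1416.
q = (−62 + 1416)/2 = 677, and p = q + 62 = 739.
Check: 677 · 739 = 500303.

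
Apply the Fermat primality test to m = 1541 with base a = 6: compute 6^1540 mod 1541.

1243

6^1 ≡ 6 (mod 1541)
6^2 ≡ 6^2 = 36 ≡ 36 (mod 1541)
6^4 ≡ 36^2 = 1296 ≡ 1296 (mod 1541)
6^8 ≡ 1296^2 = 1679616 ≡ 1467 (mod 1541)
6^16 ≡ 1467^2 = 2152089 ≡ 853 (mod 1541)
6^32 ≡ 853^2 = 727609 ≡ 257 (mod 1541)
6^64 ≡ 257^2 = 66049 ≡ 1327 (mod 1541)
6^128 ≡ 1327^2 = 1760929 ≡ 1107 (mod 1541)
6^256 ≡ 1107^2 = 1225449 ≡ 354 (mod 1541)
6^512 ≡ 354^2 = 125316 ≡ 495 (mod 1541)
6^1024 ≡ 495^2 = 245025 ≡ 6 (mod 1541)
1540 = 1024 + 512 + 4 in binary powers of 2.
So 6^1540 ≡ 6 · 495 · 1296 ≡ 1243 (mod 1541).
Since 1243 ≠ 1, base 6 is a Fermat witness: 1541 is composite.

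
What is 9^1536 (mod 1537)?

9^1 ≡ 9 (mod 1537)
9^2 ≡ 9^2 = 81 ≡ 81 (mod 1537)
9^4 ≡ 81^2 = 6561 ≡ 413 (mod 1537)
9^8 ≡ 413^2 = 170569 ≡ 1499 (mod 1537)
9^16 ≡ 1499^2 = 2247001 ≡ 1444 (mod 1537)
9^32 ≡ 1444^2 = 2085136 ≡ 964 (mod 1537)
9^64 ≡ 964^2 = 929296 ≡ 948 (mod 1537)
9^128 ≡ 948^2 = 898704 ≡ 1096 (mod 1537)
9^256 ≡ 1096^2 = 1201216 ≡ 819 (mod 1537)
9^512 ≡ 819^2 = 670761 ≡ 629 (mod 1537)
9^1024 ≡ 629^2 = 395641 ≡ 632 (mod 1537)
1536 = 1024 + 512 in binary powers of 2.
So 9^1536 ≡ 632 · 629 ≡ 982 (mod 1537).
Since 982 ≠ 1, base 9 is a Fermat witness: 1537 is composite.

982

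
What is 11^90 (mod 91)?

64

11^1 ≡ 11 (mod 91)
11^2 ≡ 11^2 = 121 ≡ 30 (mod 91)
11^4 ≡ 30^2 = 900 ≡ 81 (mod 91)
11^8 ≡ 81^2 = 6561 ≡ 9 (mod 91)
11^16 ≡ 9^2 = 81 ≡ 81 (mod 91)
11^32 ≡ 81^2 = 6561 ≡ 9 (mod 91)
11^64 ≡ 9^2 = 81 ≡ 81 (mod 91)
90 = 64 + 16 + 8 + 2 in binary powers of 2.
So 11^90 ≡ 81 · 81 · 9 · 30 ≡ 64 (mod 91).
Since 64 ≠ 1, base 11 is a Fermat witness: 91 is composite.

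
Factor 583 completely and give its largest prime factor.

53

583 = 11 · 53
53 is prime.
So 583 = 11 · 53; the largest prime factor is 53.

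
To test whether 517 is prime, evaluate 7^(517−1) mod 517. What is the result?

7^1 ≡ 7 (mod 517)
7^2 ≡ 7^2 = 49 ≡ 49 (mod 517)
7^4 ≡ 49^2 = 2401 ≡ 333 (mod 517)
7^8 ≡ 333^2 = 110889 ≡ 251 (mod 517)
7^16 ≡ 251^2 = 63001 ≡ 444 (mod 517)
7^32 ≡ 444^2 = 197136 ≡ 159 (mod 517)
7^64 ≡ 159^2 = 25281 ≡ 465 (mod 517)
7^128 ≡ 465^2 = 216225 ≡ 119 (mod 517)
7^256 ≡ 119^2 = 14161 ≡ 202 (mod 517)
7^512 ≡ 202^2 = 40804 ≡ 478 (mod 517)
516 = 512 + 4 in binary powers of 2.
So 7^516 ≡ 478 · 333 ≡ 455 (mod 517).
Since 455 ≠ 1, base 7 is a Fermat witness: 517 is composite.

455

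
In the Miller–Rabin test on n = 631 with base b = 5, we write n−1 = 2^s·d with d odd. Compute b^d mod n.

631 − 1 = 630 = 2^1 · 315, so d = 315.
5^1 ≡ 5 (mod 631)
5^2 ≡ 5^2 = 25 ≡ 25 (mod 631)
5^4 ≡ 25^2 = 625 ≡ 625 (mod 631)
5^8 ≡ 625^2 = 390625 ≡ 36 (mod 631)
5^16 ≡ 36^2 = 1296 ≡ 34 (mod 631)
5^32 ≡ 34^2 = 1156 ≡ 525 (mod 631)
5^64 ≡ 525^2 = 275625 ≡ 509 (mod 631)
5^128 ≡ 509^2 = 259081 ≡ 371 (mod 631)
5^256 ≡ 371^2 = 137641 ≡ 83 (mod 631)
315 = 256 + 32 + 16 + 8 + 2 + 1 in binary powers of 2.
So 5^315 ≡ 83 · 525 · 34 · 36 · 25 · 5 ≡ 1 (mod 631).
Since 5^d ≡ 1 (mod 631), base 5 does not prove 631 composite.

1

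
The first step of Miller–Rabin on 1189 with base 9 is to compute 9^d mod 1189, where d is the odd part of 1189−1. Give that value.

1189 − 1 = 1188 = 2^2 · 297, so d = 297.
9^1 ≡ 9 (mod 1189)
9^2 ≡ 9^2 = 81 ≡ 81 (mod 1189)
9^4 ≡ 81^2 = 6561 ≡ 616 (mod 1189)
9^8 ≡ 616^2 = 379456 ≡ 165 (mod 1189)
9^16 ≡ 165^2 = 27225 ≡ 1067 (mod 1189)
9^32 ≡ 1067^2 = 1138489 ≡ 616 (mod 1189)
9^64 ≡ 616^2 = 379456 ≡ 165 (mod 1189)
9^128 ≡ 165^2 = 27225 ≡ 1067 (mod 1189)
9^256 ≡ 1067^2 = 1138489 ≡ 616 (mod 1189)
297 = 256 + 32 + 8 + 1 in binary powers of 2.
So 9^297 ≡ 616 · 616 · 165 · 9 ≡ 91 (mod 1189).
Squaring chain: 91 → 1147; never reaches −1, so base 9 is a Miller–Rabin witness that 1189 is composite.

91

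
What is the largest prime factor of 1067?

97

1067 = 11 · 97
97 is prime.
So 1067 = 11 · 97; the largest prime factor is 97.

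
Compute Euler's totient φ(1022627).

976864

Factor: 1022627 = 29 · 179 · 197.
φ(1022627) = (29−1) · (179−1) · (197−1) = 28 · 178 · 196 = 976864.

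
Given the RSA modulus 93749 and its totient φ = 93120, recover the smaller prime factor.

φ(n) = (p−1)(q−1) = n − (p+q) + 1, so p + q = 93749 − 93120 + 1 = 630.
p and q are the roots of t² − 630t + 93749 = 0.
Discriminant: 630² − 4·93749 = 396900 − 374996 = 21904; √21904 = 148.
q = (630 − 148)/2 = 241, p = (630 + 148)/2 = 389.
Check: 241 · 389 = 93749.

241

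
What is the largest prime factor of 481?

37

481 = 13 · 37
37 is prime.
So 481 = 13 · 37; the largest prime factor is 37.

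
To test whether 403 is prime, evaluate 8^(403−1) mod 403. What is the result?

8^1 ≡ 8 (mod 403)
8^2 ≡ 8^2 = 64 ≡ 64 (mod 403)
8^4 ≡ 64^2 = 4096 ≡ 66 (mod 403)
8^8 ≡ 66^2 = 4356 ≡ 326 (mod 403)
8^16 ≡ 326^2 = 106276 ≡ 287 (mod 403)
8^32 ≡ 287^2 = 82369 ≡ 157 (mod 403)
8^64 ≡ 157^2 = 24649 ≡ 66 (mod 403)
8^128 ≡ 66^2 = 4356 ≡ 326 (mod 403)
8^256 ≡ 326^2 = 106276 ≡ 287 (mod 403)
402 = 256 + 128 + 16 + 2 in binary powers of 2.
So 8^402 ≡ 287 · 326 · 287 · 64 ≡ 64 (mod 403).
Since 64 ≠ 1, base 8 is a Fermat witness: 403 is composite.

64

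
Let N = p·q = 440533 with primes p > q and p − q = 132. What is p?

733

Since p = q + 132, we have 440533 = q(q + 132), so q² + 132q − 440533 = 0.
Discriminant: 132² + 4·440533 = 17424 + 1762132 = 1779556; √1779556 = 1334.
q = (−132 + 1334)/2 = 601, and p = q + 132 = 733.
Check: 601 · 733 = 440533.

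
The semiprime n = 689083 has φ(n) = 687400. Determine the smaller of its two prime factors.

701

φ(n) = (p−1)(q−1) = n − (p+q) + 1, so p + q = 689083 − 687400 + 1 = 1684.
p and q are the roots of t² − 1684t + 689083 = 0.
Discriminant: 1684² − 4·689083 = 2835856 − 2756332 = 79524; √79524 = 282.
q = (1684 − 282)/2 = 701, p = (1684 + 282)/2 = 983.
Check: 701 · 983 = 689083.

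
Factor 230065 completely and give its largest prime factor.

230065 = 5 · 46013
46013 = 11 · 4183
4183 = 47 · 89
89 is prime.
So 230065 = 5 · 11 · 47 · 89; the largest prime factor is 89.

89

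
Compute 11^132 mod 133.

1

11^1 ≡ 11 (mod 133)
11^2 ≡ 11^2 = 121 ≡ 121 (mod 133)
11^4 ≡ 121^2 = 14641 ≡ 11 (mod 133)
11^8 ≡ 11^2 = 121 ≡ 121 (mod 133)
11^16 ≡ 121^2 = 14641 ≡ 11 (mod 133)
11^32 ≡ 11^2 = 121 ≡ 121 (mod 133)
11^64 ≡ 121^2 = 14641 ≡ 11 (mod 133)
11^128 ≡ 11^2 = 121 ≡ 121 (mod 133)
132 = 128 + 4 in binary powers of 2.
So 11^132 ≡ 121 · 11 ≡ 1 (mod 133).
Since the result is 1, base 11 gives no evidence that 133 is composite.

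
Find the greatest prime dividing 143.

143 = 11 · 13
13 is prime.
So 143 = 11 · 13; the largest prime factor is 13.

13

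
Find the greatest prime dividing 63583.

63583 = 13 · 4891
4891 = 67 · 73
73 is prime.
So 63583 = 13 · 67 · 73; the largest prime factor is 73.

73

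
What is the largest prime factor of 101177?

101177 = 23 · 4399
4399 = 53 · 83
83 is prime.
So 101177 = 23 · 53 · 83; the largest prime factor is 83.

83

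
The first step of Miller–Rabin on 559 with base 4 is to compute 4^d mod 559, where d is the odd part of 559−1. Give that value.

441

559 − 1 = 558 = 2^1 · 279, so d = 279.
4^1 ≡ 4 (mod 559)
4^2 ≡ 4^2 = 16 ≡ 16 (mod 559)
4^4 ≡ 16^2 = 256 ≡ 256 (mod 559)
4^8 ≡ 256^2 = 65536 ≡ 133 (mod 559)
4^16 ≡ 133^2 = 17689 ≡ 360 (mod 559)
4^32 ≡ 360^2 = 129600 ≡ 471 (mod 559)
4^64 ≡ 471^2 = 221841 ≡ 477 (mod 559)
4^128 ≡ 477^2 = 227529 ≡ 16 (mod 559)
4^256 ≡ 16^2 = 256 ≡ 256 (mod 559)
279 = 256 + 16 + 4 + 2 + 1 in binary powers of 2.
So 4^279 ≡ 256 · 360 · 256 · 16 · 4 ≡ 441 (mod 559).
Squaring chain: 441; never reaches −1, so base 4 is a Miller–Rabin witness that 559 is composite.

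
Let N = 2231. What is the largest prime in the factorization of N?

2231 = 23 · 97
97 is prime.
So 2231 = 23 · 97; the largest prime factor is 97.

97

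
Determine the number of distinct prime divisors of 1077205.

1077205 = 5 · 215441
215441 = 17 · 12673
12673 = 19 · 667
667 = 23 · 29
1077205 = 5 · 17 · 19 · 23 · 29, which has 5 distinct prime factors.

5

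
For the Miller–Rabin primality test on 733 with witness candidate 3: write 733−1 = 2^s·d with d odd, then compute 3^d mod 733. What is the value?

1

733 − 1 = 732 = 2^2 · 183, so d = 183.
3^1 ≡ 3 (mod 733)
3^2 ≡ 3^2 = 9 ≡ 9 (mod 733)
3^4 ≡ 9^2 = 81 ≡ 81 (mod 733)
3^8 ≡ 81^2 = 6561 ≡ 697 (mod 733)
3^16 ≡ 697^2 = 485809 ≡ 563 (mod 733)
3^32 ≡ 563^2 = 316969 ≡ 313 (mod 733)
3^64 ≡ 313^2 = 97969 ≡ 480 (mod 733)
3^128 ≡ 480^2 = 230400 ≡ 238 (mod 733)
183 = 128 + 32 + 16 + 4 + 2 + 1 in binary powers of 2.
So 3^183 ≡ 238 · 313 · 563 · 81 · 9 · 3 ≡ 1 (mod 733).
Since 3^d ≡ 1 (mod 733), base 3 does not prove 733 composite.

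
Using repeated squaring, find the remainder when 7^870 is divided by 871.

7^1 ≡ 7 (mod 871)
7^2 ≡ 7^2 = 49 ≡ 49 (mod 871)
7^4 ≡ 49^2 = 2401 ≡ 659 (mod 871)
7^8 ≡ 659^2 = 434281 ≡ 523 (mod 871)
7^16 ≡ 523^2 = 273529 ≡ 35 (mod 871)
7^32 ≡ 35^2 = 1225 ≡ 354 (mod 871)
7^64 ≡ 354^2 = 125316 ≡ 763 (mod 871)
7^128 ≡ 763^2 = 582169 ≡ 341 (mod 871)
7^256 ≡ 341^2 = 116281 ≡ 438 (mod 871)
7^512 ≡ 438^2 = 191844 ≡ 224 (mod 871)
870 = 512 + 256 + 64 + 32 + 4 + 2 in binary powers of 2.
So 7^870 ≡ 224 · 438 · 763 · 354 · 659 · 49 ≡ 545 (mod 871).
Since 545 ≠ 1, base 7 is a Fermat witness: 871 is composite.

545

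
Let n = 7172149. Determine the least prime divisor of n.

7172149 is odd.
Digit sum 31, not divisible by 3.
Ends in 9: not divisible by 5.
7: 7172149 = 7·1024592 + 5
11: 7172149 = 11·652013 + 6
13: 7172149 = 13·551703 + 10
17: 7172149 = 17·421891 + 2
19: 7172149 = 19·377481 + 10
23: 7172149 = 23·311832 + 13
29: 7172149 = 29·247315 + 14
31: 7172149 = 31·231359 + 20
37: 7172149 = 37·193841 + 32
41: 7172149 = 41·174930 + 19
43: 7172149 = 43·166794 + 7
47: 7172149 = 47·152598 + 43
53: 7172149 = 53·135323 + 30
59: 7172149 = 59·121561 + 50
61: 7172149 = 61·117576 + 13
67: 7172149 = 67·107047

67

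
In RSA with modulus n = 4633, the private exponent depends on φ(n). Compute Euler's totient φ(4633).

4480

Factor: 4633 = 41 · 113.
φ(4633) = (41−1) · (113−1) = 40 · 112 = 4480.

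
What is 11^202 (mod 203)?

67

11^1 ≡ 11 (mod 203)
11^2 ≡ 11^2 = 121 ≡ 121 (mod 203)
11^4 ≡ 121^2 = 14641 ≡ 25 (mod 203)
11^8 ≡ 25^2 = 625 ≡ 16 (mod 203)
11^16 ≡ 16^2 = 256 ≡ 53 (mod 203)
11^32 ≡ 53^2 = 2809 ≡ 170 (mod 203)
11^64 ≡ 170^2 = 28900 ≡ 74 (mod 203)
11^128 ≡ 74^2 = 5476 ≡ 198 (mod 203)
202 = 128 + 64 + 8 + 2 in binary powers of 2.
So 11^202 ≡ 198 · 74 · 16 · 121 ≡ 67 (mod 203).
Since 67 ≠ 1, base 11 is a Fermat witness: 203 is composite.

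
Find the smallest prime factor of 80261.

83

80261 is odd.
Digit sum 17, not divisible by 3.
Ends in 1: not divisible by 5.
7: 80261 = 7·11465 + 6
11: 80261 = 11·7296 + 5
13: 80261 = 13·6173 + 12
17: 80261 = 17·4721 + 4
19: 80261 = 19·4224 + 5
23: 80261 = 23·3489 + 14
29: 80261 = 29·2767 + 18
31: 80261 = 31·2589 + 2
37: 80261 = 37·2169 + 8
41: 80261 = 41·1957 + 24
43: 80261 = 43·1866 + 23
47: 80261 = 47·1707 + 32
53: 80261 = 53·1514 + 19
59: 80261 = 59·1360 + 21
61: 80261 = 61·1315 + 46
67: 80261 = 67·1197 + 62
71: 80261 = 71·1130 + 31
73: 80261 = 73·1099 + 34
79: 80261 = 79·1015 + 76
83: 80261 = 83·967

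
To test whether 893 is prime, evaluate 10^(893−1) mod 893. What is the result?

10^1 ≡ 10 (mod 893)
10^2 ≡ 10^2 = 100 ≡ 100 (mod 893)
10^4 ≡ 100^2 = 10000 ≡ 177 (mod 893)
10^8 ≡ 177^2 = 31329 ≡ 74 (mod 893)
10^16 ≡ 74^2 = 5476 ≡ 118 (mod 893)
10^32 ≡ 118^2 = 13924 ≡ 529 (mod 893)
10^64 ≡ 529^2 = 279841 ≡ 332 (mod 893)
10^128 ≡ 332^2 = 110224 ≡ 385 (mod 893)
10^256 ≡ 385^2 = 148225 ≡ 880 (mod 893)
10^512 ≡ 880^2 = 774400 ≡ 169 (mod 893)
892 = 512 + 256 + 64 + 32 + 16 + 8 + 4 in binary powers of 2.
So 10^892 ≡ 169 · 880 · 332 · 529 · 118 · 74 · 177 ≡ 332 (mod 893).
Since 332 ≠ 1, base 10 is a Fermat witness: 893 is composite.

332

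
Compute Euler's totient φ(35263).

Factor: 35263 = 179 · 197.
φ(35263) = (179−1) · (197−1) = 178 · 196 = 34888.

34888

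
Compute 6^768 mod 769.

1

6^1 ≡ 6 (mod 769)
6^2 ≡ 6^2 = 36 ≡ 36 (mod 769)
6^4 ≡ 36^2 = 1296 ≡ 527 (mod 769)
6^8 ≡ 527^2 = 277729 ≡ 120 (mod 769)
6^16 ≡ 120^2 = 14400 ≡ 558 (mod 769)
6^32 ≡ 558^2 = 311364 ≡ 688 (mod 769)
6^64 ≡ 688^2 = 473344 ≡ 409 (mod 769)
6^128 ≡ 409^2 = 167281 ≡ 408 (mod 769)
6^256 ≡ 408^2 = 166464 ≡ 360 (mod 769)
6^512 ≡ 360^2 = 129600 ≡ 408 (mod 769)
768 = 512 + 256 in binary powers of 2.
So 6^768 ≡ 408 · 360 ≡ 1 (mod 769).
Since the result is 1, base 6 gives no evidence that 769 is composite.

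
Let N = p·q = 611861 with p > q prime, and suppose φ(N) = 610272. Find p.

937

φ(n) = (p−1)(q−1) = n − (p+q) + 1, so p + q = 611861 − 610272 + 1 = 1590.
p and q are the roots of t² − 1590t + 611861 = 0.
Discriminant: 1590² − 4·611861 = 2528100 − 2447444 = 80656; √80656 = 284.
q = (1590 − 284)/2 = 653, p = (1590 + 284)/2 = 937.
Check: 653 · 937 = 611861.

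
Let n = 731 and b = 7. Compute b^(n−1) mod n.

36

7^1 ≡ 7 (mod 731)
7^2 ≡ 7^2 = 49 ≡ 49 (mod 731)
7^4 ≡ 49^2 = 2401 ≡ 208 (mod 731)
7^8 ≡ 208^2 = 43264 ≡ 135 (mod 731)
7^16 ≡ 135^2 = 18225 ≡ 681 (mod 731)
7^32 ≡ 681^2 = 463761 ≡ 307 (mod 731)
7^64 ≡ 307^2 = 94249 ≡ 681 (mod 731)
7^128 ≡ 681^2 = 463761 ≡ 307 (mod 731)
7^256 ≡ 307^2 = 94249 ≡ 681 (mod 731)
7^512 ≡ 681^2 = 463761 ≡ 307 (mod 731)
730 = 512 + 128 + 64 + 16 + 8 + 2 in binary powers of 2.
So 7^730 ≡ 307 · 307 · 681 · 681 · 135 · 49 ≡ 36 (mod 731).
Since 36 ≠ 1, base 7 is a Fermat witness: 731 is composite.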